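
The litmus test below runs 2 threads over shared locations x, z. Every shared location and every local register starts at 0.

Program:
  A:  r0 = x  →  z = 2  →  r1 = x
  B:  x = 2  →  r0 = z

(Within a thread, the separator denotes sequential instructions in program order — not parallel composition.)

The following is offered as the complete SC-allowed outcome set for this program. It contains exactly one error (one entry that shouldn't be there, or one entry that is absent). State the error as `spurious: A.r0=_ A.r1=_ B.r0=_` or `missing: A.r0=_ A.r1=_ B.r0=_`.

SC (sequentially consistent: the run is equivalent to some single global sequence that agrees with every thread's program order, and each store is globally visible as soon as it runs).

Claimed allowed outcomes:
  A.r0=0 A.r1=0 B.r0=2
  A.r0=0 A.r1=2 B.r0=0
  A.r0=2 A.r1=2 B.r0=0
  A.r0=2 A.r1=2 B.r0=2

missing: A.r0=0 A.r1=2 B.r0=2

outcome vector order: (A.r0,A.r1,B.r0)
SC: 5 outcomes — {0/0/2, 0/2/0, 0/2/2, 2/2/0, 2/2/2}
SC∖claimed = {0/2/2}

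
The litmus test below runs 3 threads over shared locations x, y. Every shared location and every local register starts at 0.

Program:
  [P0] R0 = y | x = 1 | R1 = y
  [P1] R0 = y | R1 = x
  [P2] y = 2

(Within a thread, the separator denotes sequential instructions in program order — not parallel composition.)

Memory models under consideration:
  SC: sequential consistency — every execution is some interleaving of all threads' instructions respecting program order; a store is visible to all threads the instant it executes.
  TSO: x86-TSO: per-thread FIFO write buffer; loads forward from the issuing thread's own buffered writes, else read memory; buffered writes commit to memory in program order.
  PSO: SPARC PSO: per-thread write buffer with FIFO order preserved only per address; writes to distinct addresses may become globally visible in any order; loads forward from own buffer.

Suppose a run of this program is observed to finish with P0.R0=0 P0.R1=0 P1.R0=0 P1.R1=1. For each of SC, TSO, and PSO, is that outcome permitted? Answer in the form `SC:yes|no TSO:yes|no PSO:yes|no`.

SC:yes TSO:yes PSO:yes

outcome vector order: (P0.R0,P0.R1,P1.R0,P1.R1)
under SC → 0000, 0001, 0021, 0200, 0201, 0220, 0221, 2200, 2201, 2220, 2221
under TSO → 0000, 0001, 0020, 0021, 0200, 0201, 0220, 0221, 2200, 2201, 2220, 2221
under PSO → 0000, 0001, 0020, 0021, 0200, 0201, 0220, 0221, 2200, 2201, 2220, 2221
target 0001 ∈ {SC,TSO,PSO}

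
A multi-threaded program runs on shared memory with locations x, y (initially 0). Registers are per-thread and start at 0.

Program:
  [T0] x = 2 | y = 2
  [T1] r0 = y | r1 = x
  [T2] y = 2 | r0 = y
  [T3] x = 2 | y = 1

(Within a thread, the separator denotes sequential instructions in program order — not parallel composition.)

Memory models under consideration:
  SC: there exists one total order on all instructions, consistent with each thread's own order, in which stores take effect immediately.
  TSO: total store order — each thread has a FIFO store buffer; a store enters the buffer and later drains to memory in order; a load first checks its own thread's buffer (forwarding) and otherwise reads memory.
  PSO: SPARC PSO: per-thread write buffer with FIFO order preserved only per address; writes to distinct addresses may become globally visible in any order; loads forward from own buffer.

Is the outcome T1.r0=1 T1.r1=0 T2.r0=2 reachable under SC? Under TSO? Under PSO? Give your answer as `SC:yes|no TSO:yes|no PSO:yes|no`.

SC:no TSO:no PSO:yes

outcome vector order: (T1.r0,T1.r1,T2.r0)
SC (10): 0/0/1; 0/0/2; 0/2/1; 0/2/2; 1/2/1; 1/2/2; 2/0/1; 2/0/2; 2/2/1; 2/2/2
TSO (10): 0/0/1; 0/0/2; 0/2/1; 0/2/2; 1/2/1; 1/2/2; 2/0/1; 2/0/2; 2/2/1; 2/2/2
PSO (12): 0/0/1; 0/0/2; 0/2/1; 0/2/2; 1/0/1; 1/0/2; 1/2/1; 1/2/2; 2/0/1; 2/0/2; 2/2/1; 2/2/2
target 1/0/2 ∈ {PSO}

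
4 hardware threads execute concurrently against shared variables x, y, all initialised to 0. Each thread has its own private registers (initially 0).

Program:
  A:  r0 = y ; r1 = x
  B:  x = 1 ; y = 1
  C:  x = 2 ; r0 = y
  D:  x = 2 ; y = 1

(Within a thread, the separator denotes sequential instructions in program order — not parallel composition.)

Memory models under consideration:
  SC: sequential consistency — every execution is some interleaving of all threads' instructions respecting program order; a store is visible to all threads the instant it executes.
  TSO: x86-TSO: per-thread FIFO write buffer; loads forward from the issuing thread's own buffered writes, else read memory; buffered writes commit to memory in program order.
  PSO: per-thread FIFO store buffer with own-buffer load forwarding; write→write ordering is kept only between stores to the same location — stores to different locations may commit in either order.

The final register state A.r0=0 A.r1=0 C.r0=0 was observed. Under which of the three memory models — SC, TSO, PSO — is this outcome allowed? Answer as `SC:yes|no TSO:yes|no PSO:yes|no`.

outcome vector order: (A.r0,A.r1,C.r0)
SC (10): 000; 001; 010; 011; 020; 021; 110; 111; 120; 121
TSO (10): 000; 001; 010; 011; 020; 021; 110; 111; 120; 121
PSO (12): 000; 001; 010; 011; 020; 021; 100; 101; 110; 111; 120; 121
target 000 ∈ {SC,TSO,PSO}

SC:yes TSO:yes PSO:yes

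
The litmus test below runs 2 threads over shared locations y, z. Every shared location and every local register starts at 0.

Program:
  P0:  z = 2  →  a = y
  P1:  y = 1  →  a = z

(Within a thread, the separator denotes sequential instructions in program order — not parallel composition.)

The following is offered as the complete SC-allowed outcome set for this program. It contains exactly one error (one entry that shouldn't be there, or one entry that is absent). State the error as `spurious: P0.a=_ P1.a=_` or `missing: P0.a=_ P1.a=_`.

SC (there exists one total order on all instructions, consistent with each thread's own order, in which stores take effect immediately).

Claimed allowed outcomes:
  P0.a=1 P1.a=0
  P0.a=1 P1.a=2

outcome vector order: (P0.a,P1.a)
SC (3): 02, 10, 12
SC∖claimed = {02}

missing: P0.a=0 P1.a=2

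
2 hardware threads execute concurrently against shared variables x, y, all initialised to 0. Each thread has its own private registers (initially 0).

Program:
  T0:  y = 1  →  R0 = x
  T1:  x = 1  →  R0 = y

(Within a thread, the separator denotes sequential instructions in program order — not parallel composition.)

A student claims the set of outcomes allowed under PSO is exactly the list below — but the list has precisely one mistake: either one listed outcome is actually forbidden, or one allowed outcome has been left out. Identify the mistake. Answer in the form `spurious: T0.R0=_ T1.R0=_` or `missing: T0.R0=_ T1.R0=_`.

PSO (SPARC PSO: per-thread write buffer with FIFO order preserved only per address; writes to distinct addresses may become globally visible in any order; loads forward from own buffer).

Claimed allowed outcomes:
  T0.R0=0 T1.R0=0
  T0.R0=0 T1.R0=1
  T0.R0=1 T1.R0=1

outcome vector order: (T0.R0,T1.R0)
[PSO] allowed = {(0,0), (0,1), (1,0), (1,1)}
PSO∖claimed = {(1,0)}

missing: T0.R0=1 T1.R0=0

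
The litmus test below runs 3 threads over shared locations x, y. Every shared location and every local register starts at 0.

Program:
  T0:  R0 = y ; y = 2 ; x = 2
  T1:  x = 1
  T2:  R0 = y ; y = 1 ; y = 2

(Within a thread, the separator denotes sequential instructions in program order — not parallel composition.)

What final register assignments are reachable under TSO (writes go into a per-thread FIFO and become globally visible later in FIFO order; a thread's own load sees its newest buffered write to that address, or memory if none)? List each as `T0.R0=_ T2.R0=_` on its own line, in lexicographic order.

T0.R0=0 T2.R0=0
T0.R0=0 T2.R0=2
T0.R0=1 T2.R0=0
T0.R0=2 T2.R0=0

outcome vector order: (T0.R0,T2.R0)
|TSO outcomes| = 4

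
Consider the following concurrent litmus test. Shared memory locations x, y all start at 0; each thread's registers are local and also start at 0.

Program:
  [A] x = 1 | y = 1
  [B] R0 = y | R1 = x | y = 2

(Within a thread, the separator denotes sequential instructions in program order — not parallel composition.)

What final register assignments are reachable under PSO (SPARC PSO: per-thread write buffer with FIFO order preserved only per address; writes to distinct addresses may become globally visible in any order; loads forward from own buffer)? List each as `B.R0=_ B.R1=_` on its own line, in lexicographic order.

B.R0=0 B.R1=0
B.R0=0 B.R1=1
B.R0=1 B.R1=0
B.R0=1 B.R1=1

outcome vector order: (B.R0,B.R1)
|PSO outcomes| = 4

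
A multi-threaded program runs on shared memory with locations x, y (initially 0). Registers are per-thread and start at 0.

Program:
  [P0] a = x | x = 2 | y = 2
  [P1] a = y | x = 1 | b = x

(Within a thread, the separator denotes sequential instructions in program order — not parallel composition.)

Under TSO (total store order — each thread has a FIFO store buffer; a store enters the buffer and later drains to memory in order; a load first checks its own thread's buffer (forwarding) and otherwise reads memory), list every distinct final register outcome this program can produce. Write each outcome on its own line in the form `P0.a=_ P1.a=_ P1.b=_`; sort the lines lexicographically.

outcome vector order: (P0.a,P1.a,P1.b)
|TSO outcomes| = 5

P0.a=0 P1.a=0 P1.b=1
P0.a=0 P1.a=0 P1.b=2
P0.a=0 P1.a=2 P1.b=1
P0.a=1 P1.a=0 P1.b=1
P0.a=1 P1.a=0 P1.b=2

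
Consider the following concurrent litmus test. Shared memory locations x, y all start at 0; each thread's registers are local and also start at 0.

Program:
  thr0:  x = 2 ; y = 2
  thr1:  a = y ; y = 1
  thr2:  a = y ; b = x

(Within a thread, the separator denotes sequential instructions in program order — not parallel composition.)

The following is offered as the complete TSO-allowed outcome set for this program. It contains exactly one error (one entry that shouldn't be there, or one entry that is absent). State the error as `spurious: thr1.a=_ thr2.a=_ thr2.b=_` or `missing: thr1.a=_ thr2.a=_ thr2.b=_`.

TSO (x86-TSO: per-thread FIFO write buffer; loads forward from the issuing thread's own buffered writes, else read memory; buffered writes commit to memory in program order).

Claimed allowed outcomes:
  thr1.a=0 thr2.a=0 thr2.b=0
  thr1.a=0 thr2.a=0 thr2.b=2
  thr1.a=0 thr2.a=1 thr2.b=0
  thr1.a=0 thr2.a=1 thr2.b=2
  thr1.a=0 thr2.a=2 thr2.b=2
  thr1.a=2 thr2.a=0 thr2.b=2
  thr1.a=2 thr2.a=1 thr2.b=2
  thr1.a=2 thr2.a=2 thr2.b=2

missing: thr1.a=2 thr2.a=0 thr2.b=0

outcome vector order: (thr1.a,thr2.a,thr2.b)
under TSO → 0/0/0; 0/0/2; 0/1/0; 0/1/2; 0/2/2; 2/0/0; 2/0/2; 2/1/2; 2/2/2
TSO∖claimed = {2/0/0}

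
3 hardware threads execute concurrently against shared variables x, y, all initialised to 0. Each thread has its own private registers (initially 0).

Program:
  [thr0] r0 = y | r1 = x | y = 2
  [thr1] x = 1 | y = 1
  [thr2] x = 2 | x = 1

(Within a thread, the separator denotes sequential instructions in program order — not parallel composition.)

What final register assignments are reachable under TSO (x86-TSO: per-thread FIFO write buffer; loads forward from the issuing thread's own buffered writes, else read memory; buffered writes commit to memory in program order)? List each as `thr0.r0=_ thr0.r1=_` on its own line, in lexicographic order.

outcome vector order: (thr0.r0,thr0.r1)
|TSO outcomes| = 5

thr0.r0=0 thr0.r1=0
thr0.r0=0 thr0.r1=1
thr0.r0=0 thr0.r1=2
thr0.r0=1 thr0.r1=1
thr0.r0=1 thr0.r1=2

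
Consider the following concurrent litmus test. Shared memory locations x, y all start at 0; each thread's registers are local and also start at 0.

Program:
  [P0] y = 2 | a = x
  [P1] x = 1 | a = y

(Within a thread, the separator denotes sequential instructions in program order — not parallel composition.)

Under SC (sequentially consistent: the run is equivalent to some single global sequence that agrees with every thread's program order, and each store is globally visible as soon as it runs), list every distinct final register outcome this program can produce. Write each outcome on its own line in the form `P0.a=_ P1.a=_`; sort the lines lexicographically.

outcome vector order: (P0.a,P1.a)
|SC outcomes| = 3

P0.a=0 P1.a=2
P0.a=1 P1.a=0
P0.a=1 P1.a=2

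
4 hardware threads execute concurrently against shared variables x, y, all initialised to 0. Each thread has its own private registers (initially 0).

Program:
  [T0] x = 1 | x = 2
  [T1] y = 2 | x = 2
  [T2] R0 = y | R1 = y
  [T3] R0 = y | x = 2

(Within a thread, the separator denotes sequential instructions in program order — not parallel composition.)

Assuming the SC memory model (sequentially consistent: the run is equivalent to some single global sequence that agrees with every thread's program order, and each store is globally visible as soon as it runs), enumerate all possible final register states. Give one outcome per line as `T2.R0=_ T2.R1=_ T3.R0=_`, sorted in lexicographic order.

outcome vector order: (T2.R0,T2.R1,T3.R0)
|SC outcomes| = 6

T2.R0=0 T2.R1=0 T3.R0=0
T2.R0=0 T2.R1=0 T3.R0=2
T2.R0=0 T2.R1=2 T3.R0=0
T2.R0=0 T2.R1=2 T3.R0=2
T2.R0=2 T2.R1=2 T3.R0=0
T2.R0=2 T2.R1=2 T3.R0=2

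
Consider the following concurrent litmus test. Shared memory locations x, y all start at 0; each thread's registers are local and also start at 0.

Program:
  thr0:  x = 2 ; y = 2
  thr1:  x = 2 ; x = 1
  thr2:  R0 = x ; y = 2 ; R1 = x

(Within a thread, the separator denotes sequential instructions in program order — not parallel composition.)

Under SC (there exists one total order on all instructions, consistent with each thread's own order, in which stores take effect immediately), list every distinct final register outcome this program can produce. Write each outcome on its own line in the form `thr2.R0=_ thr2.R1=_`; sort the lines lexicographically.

thr2.R0=0 thr2.R1=0
thr2.R0=0 thr2.R1=1
thr2.R0=0 thr2.R1=2
thr2.R0=1 thr2.R1=1
thr2.R0=1 thr2.R1=2
thr2.R0=2 thr2.R1=1
thr2.R0=2 thr2.R1=2

outcome vector order: (thr2.R0,thr2.R1)
|SC outcomes| = 7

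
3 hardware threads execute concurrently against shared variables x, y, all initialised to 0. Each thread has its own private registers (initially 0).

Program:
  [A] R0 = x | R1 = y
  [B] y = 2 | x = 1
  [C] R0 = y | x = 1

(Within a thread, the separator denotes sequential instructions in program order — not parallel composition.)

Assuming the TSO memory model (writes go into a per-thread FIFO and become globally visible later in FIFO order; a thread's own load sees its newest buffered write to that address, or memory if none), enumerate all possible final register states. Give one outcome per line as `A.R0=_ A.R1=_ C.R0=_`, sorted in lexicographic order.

outcome vector order: (A.R0,A.R1,C.R0)
|TSO outcomes| = 7

A.R0=0 A.R1=0 C.R0=0
A.R0=0 A.R1=0 C.R0=2
A.R0=0 A.R1=2 C.R0=0
A.R0=0 A.R1=2 C.R0=2
A.R0=1 A.R1=0 C.R0=0
A.R0=1 A.R1=2 C.R0=0
A.R0=1 A.R1=2 C.R0=2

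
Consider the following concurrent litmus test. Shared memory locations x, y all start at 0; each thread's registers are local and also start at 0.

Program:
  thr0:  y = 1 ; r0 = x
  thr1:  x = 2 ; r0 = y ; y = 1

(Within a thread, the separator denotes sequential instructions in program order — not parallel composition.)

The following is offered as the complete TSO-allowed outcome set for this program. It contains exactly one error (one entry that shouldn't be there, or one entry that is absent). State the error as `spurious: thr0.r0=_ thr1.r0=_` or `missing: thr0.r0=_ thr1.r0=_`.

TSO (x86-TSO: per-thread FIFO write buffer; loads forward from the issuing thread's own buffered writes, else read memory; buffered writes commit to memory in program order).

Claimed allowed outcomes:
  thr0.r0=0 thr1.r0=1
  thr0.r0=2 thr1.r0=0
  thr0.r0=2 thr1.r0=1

missing: thr0.r0=0 thr1.r0=0

outcome vector order: (thr0.r0,thr1.r0)
TSO: 4 outcomes — {00; 01; 20; 21}
TSO∖claimed = {00}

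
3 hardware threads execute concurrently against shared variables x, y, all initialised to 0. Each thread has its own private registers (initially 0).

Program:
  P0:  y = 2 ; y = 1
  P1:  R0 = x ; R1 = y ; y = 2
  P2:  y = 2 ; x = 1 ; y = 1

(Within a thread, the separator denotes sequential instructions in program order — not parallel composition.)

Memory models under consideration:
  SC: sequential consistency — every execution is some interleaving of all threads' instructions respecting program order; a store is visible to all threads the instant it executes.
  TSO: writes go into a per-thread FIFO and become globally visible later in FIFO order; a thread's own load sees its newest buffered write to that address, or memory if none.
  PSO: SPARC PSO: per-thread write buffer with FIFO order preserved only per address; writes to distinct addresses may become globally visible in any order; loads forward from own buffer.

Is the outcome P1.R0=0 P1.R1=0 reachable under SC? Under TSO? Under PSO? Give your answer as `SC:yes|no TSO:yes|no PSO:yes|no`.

SC:yes TSO:yes PSO:yes

outcome vector order: (P1.R0,P1.R1)
under SC → (0,0) (0,1) (0,2) (1,1) (1,2)
under TSO → (0,0) (0,1) (0,2) (1,1) (1,2)
under PSO → (0,0) (0,1) (0,2) (1,0) (1,1) (1,2)
target (0,0) ∈ {SC,TSO,PSO}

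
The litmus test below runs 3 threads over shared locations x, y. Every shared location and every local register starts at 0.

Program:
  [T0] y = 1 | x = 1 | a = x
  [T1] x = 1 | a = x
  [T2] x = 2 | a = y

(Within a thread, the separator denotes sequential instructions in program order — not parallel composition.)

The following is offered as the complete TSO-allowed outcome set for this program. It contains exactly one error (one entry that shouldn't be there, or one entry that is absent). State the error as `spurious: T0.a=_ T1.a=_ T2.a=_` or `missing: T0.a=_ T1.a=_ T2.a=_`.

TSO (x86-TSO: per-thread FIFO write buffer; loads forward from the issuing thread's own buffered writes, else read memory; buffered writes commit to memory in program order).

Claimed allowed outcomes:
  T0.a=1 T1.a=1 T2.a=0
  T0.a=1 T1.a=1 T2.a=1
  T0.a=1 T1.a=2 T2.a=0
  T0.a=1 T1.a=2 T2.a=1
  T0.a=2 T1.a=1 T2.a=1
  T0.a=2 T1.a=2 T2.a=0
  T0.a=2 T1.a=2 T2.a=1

outcome vector order: (T0.a,T1.a,T2.a)
TSO: 8 outcomes — {(1,1,0); (1,1,1); (1,2,0); (1,2,1); (2,1,0); (2,1,1); (2,2,0); (2,2,1)}
TSO∖claimed = {(2,1,0)}

missing: T0.a=2 T1.a=1 T2.a=0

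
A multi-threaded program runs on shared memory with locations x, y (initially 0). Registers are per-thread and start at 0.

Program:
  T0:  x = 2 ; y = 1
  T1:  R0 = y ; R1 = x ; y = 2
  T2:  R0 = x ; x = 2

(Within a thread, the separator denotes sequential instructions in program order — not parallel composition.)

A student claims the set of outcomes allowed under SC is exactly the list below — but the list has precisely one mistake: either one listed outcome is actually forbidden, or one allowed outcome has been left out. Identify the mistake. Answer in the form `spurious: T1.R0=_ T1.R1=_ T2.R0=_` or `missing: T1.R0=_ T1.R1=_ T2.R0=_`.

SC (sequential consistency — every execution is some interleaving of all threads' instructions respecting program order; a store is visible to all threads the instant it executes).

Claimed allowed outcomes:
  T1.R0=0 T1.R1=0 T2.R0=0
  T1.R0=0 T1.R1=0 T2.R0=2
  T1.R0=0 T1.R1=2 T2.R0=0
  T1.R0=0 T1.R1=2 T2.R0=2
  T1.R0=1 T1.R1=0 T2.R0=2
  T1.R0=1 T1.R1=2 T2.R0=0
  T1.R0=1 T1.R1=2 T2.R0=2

outcome vector order: (T1.R0,T1.R1,T2.R0)
[SC] allowed = {000, 002, 020, 022, 120, 122}
claimed∖SC = {102}

spurious: T1.R0=1 T1.R1=0 T2.R0=2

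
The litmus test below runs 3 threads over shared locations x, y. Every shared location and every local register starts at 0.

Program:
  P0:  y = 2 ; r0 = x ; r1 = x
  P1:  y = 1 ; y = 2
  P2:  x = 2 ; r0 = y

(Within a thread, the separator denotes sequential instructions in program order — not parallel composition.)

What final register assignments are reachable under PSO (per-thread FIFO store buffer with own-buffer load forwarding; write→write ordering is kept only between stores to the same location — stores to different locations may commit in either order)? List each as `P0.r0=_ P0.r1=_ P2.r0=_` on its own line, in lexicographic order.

P0.r0=0 P0.r1=0 P2.r0=0
P0.r0=0 P0.r1=0 P2.r0=1
P0.r0=0 P0.r1=0 P2.r0=2
P0.r0=0 P0.r1=2 P2.r0=0
P0.r0=0 P0.r1=2 P2.r0=1
P0.r0=0 P0.r1=2 P2.r0=2
P0.r0=2 P0.r1=2 P2.r0=0
P0.r0=2 P0.r1=2 P2.r0=1
P0.r0=2 P0.r1=2 P2.r0=2

outcome vector order: (P0.r0,P0.r1,P2.r0)
|PSO outcomes| = 9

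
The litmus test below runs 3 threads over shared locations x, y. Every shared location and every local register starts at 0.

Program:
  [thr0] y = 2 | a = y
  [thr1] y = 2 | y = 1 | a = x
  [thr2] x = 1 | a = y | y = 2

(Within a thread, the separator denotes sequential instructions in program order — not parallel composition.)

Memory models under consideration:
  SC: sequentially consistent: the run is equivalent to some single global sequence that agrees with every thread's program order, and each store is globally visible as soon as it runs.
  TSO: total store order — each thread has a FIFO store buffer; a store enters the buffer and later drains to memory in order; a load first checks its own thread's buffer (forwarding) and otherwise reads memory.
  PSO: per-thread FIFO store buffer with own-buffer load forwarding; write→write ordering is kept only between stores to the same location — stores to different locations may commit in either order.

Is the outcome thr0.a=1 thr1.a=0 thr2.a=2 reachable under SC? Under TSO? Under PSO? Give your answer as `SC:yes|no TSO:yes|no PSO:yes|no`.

outcome vector order: (thr0.a,thr1.a,thr2.a)
under SC → (1,0,1); (1,1,0); (1,1,1); (1,1,2); (2,0,1); (2,0,2); (2,1,0); (2,1,1); (2,1,2)
under TSO → (1,0,0); (1,0,1); (1,0,2); (1,1,0); (1,1,1); (1,1,2); (2,0,0); (2,0,1); (2,0,2); (2,1,0); (2,1,1); (2,1,2)
under PSO → (1,0,0); (1,0,1); (1,0,2); (1,1,0); (1,1,1); (1,1,2); (2,0,0); (2,0,1); (2,0,2); (2,1,0); (2,1,1); (2,1,2)
target (1,0,2) ∈ {TSO,PSO}

SC:no TSO:yes PSO:yes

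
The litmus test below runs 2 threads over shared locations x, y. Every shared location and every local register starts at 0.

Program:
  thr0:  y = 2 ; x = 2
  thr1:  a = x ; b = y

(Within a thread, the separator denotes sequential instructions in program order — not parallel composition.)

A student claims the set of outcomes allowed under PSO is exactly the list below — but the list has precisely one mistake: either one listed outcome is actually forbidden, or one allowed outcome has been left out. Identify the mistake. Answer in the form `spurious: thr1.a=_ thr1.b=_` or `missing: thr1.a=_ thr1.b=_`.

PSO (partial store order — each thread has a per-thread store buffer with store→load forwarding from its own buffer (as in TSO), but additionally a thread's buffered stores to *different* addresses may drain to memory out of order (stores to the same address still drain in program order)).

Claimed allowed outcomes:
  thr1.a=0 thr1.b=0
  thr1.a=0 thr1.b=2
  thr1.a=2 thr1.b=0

missing: thr1.a=2 thr1.b=2

outcome vector order: (thr1.a,thr1.b)
[PSO] allowed = {00 02 20 22}
PSO∖claimed = {22}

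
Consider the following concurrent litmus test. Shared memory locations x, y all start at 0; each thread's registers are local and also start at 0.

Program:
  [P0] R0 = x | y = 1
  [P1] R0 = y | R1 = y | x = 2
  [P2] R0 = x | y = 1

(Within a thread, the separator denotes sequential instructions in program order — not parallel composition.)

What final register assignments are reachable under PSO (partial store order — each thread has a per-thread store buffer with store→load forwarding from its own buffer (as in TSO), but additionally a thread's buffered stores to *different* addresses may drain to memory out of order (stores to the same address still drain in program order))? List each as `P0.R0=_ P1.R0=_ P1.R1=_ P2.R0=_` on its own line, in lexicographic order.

P0.R0=0 P1.R0=0 P1.R1=0 P2.R0=0
P0.R0=0 P1.R0=0 P1.R1=0 P2.R0=2
P0.R0=0 P1.R0=0 P1.R1=1 P2.R0=0
P0.R0=0 P1.R0=0 P1.R1=1 P2.R0=2
P0.R0=0 P1.R0=1 P1.R1=1 P2.R0=0
P0.R0=0 P1.R0=1 P1.R1=1 P2.R0=2
P0.R0=2 P1.R0=0 P1.R1=0 P2.R0=0
P0.R0=2 P1.R0=0 P1.R1=0 P2.R0=2
P0.R0=2 P1.R0=0 P1.R1=1 P2.R0=0
P0.R0=2 P1.R0=1 P1.R1=1 P2.R0=0

outcome vector order: (P0.R0,P1.R0,P1.R1,P2.R0)
|PSO outcomes| = 10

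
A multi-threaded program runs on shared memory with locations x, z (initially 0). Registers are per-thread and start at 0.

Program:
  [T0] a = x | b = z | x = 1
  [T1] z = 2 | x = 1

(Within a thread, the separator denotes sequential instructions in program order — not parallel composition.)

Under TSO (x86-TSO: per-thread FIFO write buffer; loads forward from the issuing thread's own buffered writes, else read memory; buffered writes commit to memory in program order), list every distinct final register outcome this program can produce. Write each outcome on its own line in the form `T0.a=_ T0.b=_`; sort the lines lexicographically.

T0.a=0 T0.b=0
T0.a=0 T0.b=2
T0.a=1 T0.b=2

outcome vector order: (T0.a,T0.b)
|TSO outcomes| = 3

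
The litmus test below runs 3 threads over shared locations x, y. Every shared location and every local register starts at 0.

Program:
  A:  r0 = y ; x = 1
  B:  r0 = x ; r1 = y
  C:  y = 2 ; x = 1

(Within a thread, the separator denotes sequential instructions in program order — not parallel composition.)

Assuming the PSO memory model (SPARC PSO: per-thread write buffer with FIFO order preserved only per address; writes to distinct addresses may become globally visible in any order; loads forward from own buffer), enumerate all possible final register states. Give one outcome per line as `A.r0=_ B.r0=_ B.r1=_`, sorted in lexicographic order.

outcome vector order: (A.r0,B.r0,B.r1)
|PSO outcomes| = 8

A.r0=0 B.r0=0 B.r1=0
A.r0=0 B.r0=0 B.r1=2
A.r0=0 B.r0=1 B.r1=0
A.r0=0 B.r0=1 B.r1=2
A.r0=2 B.r0=0 B.r1=0
A.r0=2 B.r0=0 B.r1=2
A.r0=2 B.r0=1 B.r1=0
A.r0=2 B.r0=1 B.r1=2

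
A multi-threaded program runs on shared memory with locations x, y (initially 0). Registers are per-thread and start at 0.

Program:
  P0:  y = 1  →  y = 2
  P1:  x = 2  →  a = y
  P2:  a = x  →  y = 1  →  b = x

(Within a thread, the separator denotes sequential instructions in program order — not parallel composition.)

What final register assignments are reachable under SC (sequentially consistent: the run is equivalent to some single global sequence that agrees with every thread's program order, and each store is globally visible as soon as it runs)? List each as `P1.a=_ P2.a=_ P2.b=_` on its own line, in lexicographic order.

P1.a=0 P2.a=0 P2.b=2
P1.a=0 P2.a=2 P2.b=2
P1.a=1 P2.a=0 P2.b=0
P1.a=1 P2.a=0 P2.b=2
P1.a=1 P2.a=2 P2.b=2
P1.a=2 P2.a=0 P2.b=0
P1.a=2 P2.a=0 P2.b=2
P1.a=2 P2.a=2 P2.b=2

outcome vector order: (P1.a,P2.a,P2.b)
|SC outcomes| = 8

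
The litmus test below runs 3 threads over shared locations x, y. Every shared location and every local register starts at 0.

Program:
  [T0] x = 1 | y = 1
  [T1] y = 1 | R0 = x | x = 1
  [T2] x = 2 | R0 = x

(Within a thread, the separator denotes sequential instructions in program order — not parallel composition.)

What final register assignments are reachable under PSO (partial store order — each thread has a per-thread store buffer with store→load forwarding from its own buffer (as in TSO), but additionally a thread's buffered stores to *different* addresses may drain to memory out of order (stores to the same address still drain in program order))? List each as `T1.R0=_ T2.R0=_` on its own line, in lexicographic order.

outcome vector order: (T1.R0,T2.R0)
|PSO outcomes| = 6

T1.R0=0 T2.R0=1
T1.R0=0 T2.R0=2
T1.R0=1 T2.R0=1
T1.R0=1 T2.R0=2
T1.R0=2 T2.R0=1
T1.R0=2 T2.R0=2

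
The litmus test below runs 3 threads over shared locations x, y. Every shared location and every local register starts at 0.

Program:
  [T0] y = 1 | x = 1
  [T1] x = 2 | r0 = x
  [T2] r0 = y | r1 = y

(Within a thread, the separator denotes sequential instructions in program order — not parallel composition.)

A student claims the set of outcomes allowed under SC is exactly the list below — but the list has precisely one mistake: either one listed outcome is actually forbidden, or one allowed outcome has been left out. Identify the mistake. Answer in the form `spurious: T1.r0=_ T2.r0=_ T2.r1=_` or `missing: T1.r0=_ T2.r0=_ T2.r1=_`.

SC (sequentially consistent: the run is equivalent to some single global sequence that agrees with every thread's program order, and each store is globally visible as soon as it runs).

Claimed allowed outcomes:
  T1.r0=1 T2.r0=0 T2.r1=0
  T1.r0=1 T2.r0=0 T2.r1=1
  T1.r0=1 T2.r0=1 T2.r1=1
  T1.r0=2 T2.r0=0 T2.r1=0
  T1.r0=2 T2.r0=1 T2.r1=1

outcome vector order: (T1.r0,T2.r0,T2.r1)
[SC] allowed = {(1,0,0) (1,0,1) (1,1,1) (2,0,0) (2,0,1) (2,1,1)}
SC∖claimed = {(2,0,1)}

missing: T1.r0=2 T2.r0=0 T2.r1=1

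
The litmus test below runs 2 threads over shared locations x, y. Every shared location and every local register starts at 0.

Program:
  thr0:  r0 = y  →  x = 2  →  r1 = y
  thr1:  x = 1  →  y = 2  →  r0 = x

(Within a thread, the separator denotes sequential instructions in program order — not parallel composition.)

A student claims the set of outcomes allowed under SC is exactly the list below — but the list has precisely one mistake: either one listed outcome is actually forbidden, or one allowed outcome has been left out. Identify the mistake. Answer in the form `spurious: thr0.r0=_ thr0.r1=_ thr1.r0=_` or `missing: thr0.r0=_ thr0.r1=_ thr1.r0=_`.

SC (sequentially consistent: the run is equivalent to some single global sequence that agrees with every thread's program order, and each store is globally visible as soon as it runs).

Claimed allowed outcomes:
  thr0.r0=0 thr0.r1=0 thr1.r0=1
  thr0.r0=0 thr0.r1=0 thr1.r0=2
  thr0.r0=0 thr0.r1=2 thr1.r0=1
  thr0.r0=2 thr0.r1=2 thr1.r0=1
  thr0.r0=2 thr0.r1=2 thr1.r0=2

missing: thr0.r0=0 thr0.r1=2 thr1.r0=2

outcome vector order: (thr0.r0,thr0.r1,thr1.r0)
SC (6): <0 0 1>, <0 0 2>, <0 2 1>, <0 2 2>, <2 2 1>, <2 2 2>
SC∖claimed = {<0 2 2>}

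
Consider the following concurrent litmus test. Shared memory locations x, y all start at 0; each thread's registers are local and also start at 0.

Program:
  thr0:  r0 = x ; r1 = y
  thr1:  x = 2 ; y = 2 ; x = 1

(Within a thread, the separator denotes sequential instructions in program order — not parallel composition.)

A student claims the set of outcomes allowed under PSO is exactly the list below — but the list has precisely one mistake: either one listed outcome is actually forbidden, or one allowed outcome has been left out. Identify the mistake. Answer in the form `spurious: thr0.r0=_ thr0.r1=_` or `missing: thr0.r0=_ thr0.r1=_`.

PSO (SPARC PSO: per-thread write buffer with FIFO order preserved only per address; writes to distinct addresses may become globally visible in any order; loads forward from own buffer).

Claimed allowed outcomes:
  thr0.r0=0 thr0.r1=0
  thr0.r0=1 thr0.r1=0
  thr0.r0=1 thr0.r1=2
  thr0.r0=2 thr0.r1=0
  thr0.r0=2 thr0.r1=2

outcome vector order: (thr0.r0,thr0.r1)
PSO: 6 outcomes — {00, 02, 10, 12, 20, 22}
PSO∖claimed = {02}

missing: thr0.r0=0 thr0.r1=2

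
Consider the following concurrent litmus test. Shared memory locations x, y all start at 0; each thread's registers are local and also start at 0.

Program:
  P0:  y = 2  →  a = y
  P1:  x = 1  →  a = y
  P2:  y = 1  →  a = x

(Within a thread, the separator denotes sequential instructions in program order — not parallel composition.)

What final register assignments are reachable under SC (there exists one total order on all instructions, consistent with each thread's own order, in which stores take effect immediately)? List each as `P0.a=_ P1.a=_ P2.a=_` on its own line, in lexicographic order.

outcome vector order: (P0.a,P1.a,P2.a)
|SC outcomes| = 9

P0.a=1 P1.a=0 P2.a=1
P0.a=1 P1.a=1 P2.a=0
P0.a=1 P1.a=1 P2.a=1
P0.a=1 P1.a=2 P2.a=1
P0.a=2 P1.a=0 P2.a=1
P0.a=2 P1.a=1 P2.a=0
P0.a=2 P1.a=1 P2.a=1
P0.a=2 P1.a=2 P2.a=0
P0.a=2 P1.a=2 P2.a=1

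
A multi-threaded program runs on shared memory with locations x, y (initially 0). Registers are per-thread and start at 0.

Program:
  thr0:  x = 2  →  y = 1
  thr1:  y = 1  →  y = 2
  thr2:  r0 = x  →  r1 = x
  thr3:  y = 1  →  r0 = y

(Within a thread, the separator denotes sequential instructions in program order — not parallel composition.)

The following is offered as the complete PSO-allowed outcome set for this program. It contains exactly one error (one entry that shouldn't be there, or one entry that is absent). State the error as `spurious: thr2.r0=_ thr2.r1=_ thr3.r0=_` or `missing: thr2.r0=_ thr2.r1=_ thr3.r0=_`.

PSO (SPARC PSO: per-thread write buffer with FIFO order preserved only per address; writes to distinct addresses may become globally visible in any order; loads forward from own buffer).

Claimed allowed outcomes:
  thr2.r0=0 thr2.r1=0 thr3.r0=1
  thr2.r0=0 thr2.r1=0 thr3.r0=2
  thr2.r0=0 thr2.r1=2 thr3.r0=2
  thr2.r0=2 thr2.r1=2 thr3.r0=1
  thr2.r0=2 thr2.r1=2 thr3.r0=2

missing: thr2.r0=0 thr2.r1=2 thr3.r0=1

outcome vector order: (thr2.r0,thr2.r1,thr3.r0)
PSO: 6 outcomes — {0/0/1 0/0/2 0/2/1 0/2/2 2/2/1 2/2/2}
PSO∖claimed = {0/2/1}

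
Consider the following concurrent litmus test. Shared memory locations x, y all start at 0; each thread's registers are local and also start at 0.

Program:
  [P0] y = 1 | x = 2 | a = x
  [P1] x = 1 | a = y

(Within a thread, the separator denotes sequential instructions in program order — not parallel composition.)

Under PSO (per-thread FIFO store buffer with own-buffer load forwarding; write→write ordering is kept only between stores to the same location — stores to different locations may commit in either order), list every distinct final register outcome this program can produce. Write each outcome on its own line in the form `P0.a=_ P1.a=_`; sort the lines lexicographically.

P0.a=1 P1.a=0
P0.a=1 P1.a=1
P0.a=2 P1.a=0
P0.a=2 P1.a=1

outcome vector order: (P0.a,P1.a)
|PSO outcomes| = 4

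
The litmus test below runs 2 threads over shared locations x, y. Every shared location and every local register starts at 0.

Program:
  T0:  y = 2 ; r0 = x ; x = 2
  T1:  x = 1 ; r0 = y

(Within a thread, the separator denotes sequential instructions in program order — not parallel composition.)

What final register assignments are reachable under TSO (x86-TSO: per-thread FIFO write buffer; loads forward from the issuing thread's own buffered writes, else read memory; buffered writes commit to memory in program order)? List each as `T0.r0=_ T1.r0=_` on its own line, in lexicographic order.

outcome vector order: (T0.r0,T1.r0)
|TSO outcomes| = 4

T0.r0=0 T1.r0=0
T0.r0=0 T1.r0=2
T0.r0=1 T1.r0=0
T0.r0=1 T1.r0=2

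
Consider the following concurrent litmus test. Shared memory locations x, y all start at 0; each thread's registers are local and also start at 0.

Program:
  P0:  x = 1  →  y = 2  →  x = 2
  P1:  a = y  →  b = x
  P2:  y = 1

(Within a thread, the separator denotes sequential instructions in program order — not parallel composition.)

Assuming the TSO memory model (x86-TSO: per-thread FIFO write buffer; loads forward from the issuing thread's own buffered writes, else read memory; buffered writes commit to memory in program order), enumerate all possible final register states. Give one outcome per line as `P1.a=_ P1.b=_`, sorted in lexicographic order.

P1.a=0 P1.b=0
P1.a=0 P1.b=1
P1.a=0 P1.b=2
P1.a=1 P1.b=0
P1.a=1 P1.b=1
P1.a=1 P1.b=2
P1.a=2 P1.b=1
P1.a=2 P1.b=2

outcome vector order: (P1.a,P1.b)
|TSO outcomes| = 8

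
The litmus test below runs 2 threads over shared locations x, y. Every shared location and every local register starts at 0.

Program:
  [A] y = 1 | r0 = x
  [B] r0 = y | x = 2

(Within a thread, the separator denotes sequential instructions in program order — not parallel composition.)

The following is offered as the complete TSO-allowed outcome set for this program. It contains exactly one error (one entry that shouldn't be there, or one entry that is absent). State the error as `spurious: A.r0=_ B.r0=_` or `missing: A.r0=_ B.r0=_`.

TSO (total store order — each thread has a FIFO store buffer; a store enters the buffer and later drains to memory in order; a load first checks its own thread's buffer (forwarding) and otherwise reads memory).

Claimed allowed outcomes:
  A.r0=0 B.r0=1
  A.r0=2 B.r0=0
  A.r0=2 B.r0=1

outcome vector order: (A.r0,B.r0)
under TSO → <0 0>, <0 1>, <2 0>, <2 1>
TSO∖claimed = {<0 0>}

missing: A.r0=0 B.r0=0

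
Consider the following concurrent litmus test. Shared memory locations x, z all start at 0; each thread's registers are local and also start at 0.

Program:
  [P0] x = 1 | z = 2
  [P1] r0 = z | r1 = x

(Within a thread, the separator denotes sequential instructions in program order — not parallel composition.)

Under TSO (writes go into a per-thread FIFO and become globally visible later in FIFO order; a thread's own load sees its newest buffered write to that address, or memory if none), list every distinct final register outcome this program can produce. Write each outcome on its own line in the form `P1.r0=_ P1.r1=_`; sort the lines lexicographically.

outcome vector order: (P1.r0,P1.r1)
|TSO outcomes| = 3

P1.r0=0 P1.r1=0
P1.r0=0 P1.r1=1
P1.r0=2 P1.r1=1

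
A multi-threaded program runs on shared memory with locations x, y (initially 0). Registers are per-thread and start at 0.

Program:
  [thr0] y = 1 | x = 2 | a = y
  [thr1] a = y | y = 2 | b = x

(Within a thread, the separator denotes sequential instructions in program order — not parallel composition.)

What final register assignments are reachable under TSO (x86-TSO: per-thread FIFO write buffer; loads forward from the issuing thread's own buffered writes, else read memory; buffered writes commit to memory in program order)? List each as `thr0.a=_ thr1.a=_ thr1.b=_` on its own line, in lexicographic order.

outcome vector order: (thr0.a,thr1.a,thr1.b)
|TSO outcomes| = 8

thr0.a=1 thr1.a=0 thr1.b=0
thr0.a=1 thr1.a=0 thr1.b=2
thr0.a=1 thr1.a=1 thr1.b=0
thr0.a=1 thr1.a=1 thr1.b=2
thr0.a=2 thr1.a=0 thr1.b=0
thr0.a=2 thr1.a=0 thr1.b=2
thr0.a=2 thr1.a=1 thr1.b=0
thr0.a=2 thr1.a=1 thr1.b=2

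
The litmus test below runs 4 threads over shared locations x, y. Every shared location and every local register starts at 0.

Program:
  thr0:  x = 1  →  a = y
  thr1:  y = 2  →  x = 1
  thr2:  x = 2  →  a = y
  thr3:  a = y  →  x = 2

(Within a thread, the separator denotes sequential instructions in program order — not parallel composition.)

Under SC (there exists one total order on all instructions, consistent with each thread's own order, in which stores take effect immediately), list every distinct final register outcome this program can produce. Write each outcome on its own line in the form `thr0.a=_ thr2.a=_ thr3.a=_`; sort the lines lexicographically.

thr0.a=0 thr2.a=0 thr3.a=0
thr0.a=0 thr2.a=0 thr3.a=2
thr0.a=0 thr2.a=2 thr3.a=0
thr0.a=0 thr2.a=2 thr3.a=2
thr0.a=2 thr2.a=0 thr3.a=0
thr0.a=2 thr2.a=0 thr3.a=2
thr0.a=2 thr2.a=2 thr3.a=0
thr0.a=2 thr2.a=2 thr3.a=2

outcome vector order: (thr0.a,thr2.a,thr3.a)
|SC outcomes| = 8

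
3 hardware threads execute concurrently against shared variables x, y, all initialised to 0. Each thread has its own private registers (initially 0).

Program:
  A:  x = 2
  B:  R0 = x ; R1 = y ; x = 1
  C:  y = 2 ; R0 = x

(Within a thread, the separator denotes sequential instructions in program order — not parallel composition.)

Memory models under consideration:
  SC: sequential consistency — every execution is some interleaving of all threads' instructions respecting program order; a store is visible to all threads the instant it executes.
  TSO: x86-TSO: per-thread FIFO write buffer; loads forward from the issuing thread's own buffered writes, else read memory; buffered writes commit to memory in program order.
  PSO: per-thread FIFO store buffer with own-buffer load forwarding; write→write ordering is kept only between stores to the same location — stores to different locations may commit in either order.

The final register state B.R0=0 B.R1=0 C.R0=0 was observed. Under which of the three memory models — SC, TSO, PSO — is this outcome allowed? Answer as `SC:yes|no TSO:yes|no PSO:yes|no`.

SC:yes TSO:yes PSO:yes

outcome vector order: (B.R0,B.R1,C.R0)
[SC] allowed = {(0,0,0) (0,0,1) (0,0,2) (0,2,0) (0,2,1) (0,2,2) (2,0,1) (2,0,2) (2,2,0) (2,2,1) (2,2,2)}
[TSO] allowed = {(0,0,0) (0,0,1) (0,0,2) (0,2,0) (0,2,1) (0,2,2) (2,0,0) (2,0,1) (2,0,2) (2,2,0) (2,2,1) (2,2,2)}
[PSO] allowed = {(0,0,0) (0,0,1) (0,0,2) (0,2,0) (0,2,1) (0,2,2) (2,0,0) (2,0,1) (2,0,2) (2,2,0) (2,2,1) (2,2,2)}
target (0,0,0) ∈ {SC,TSO,PSO}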